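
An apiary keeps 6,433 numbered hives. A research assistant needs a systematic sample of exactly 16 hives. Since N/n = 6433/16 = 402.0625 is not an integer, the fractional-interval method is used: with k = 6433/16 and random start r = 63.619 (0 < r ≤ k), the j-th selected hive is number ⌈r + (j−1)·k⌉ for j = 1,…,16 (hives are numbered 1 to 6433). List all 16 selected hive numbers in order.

64, 466, 868, 1270, 1672, 2074, 2476, 2879, 3281, 3683, 4085, 4487, 4889, 5291, 5693, 6095

j=1: r + 0k = 63.619 → ⌈·⌉ = 64
j=2: r + 1k = 465.6815 → ⌈·⌉ = 466
j=3: r + 2k = 867.744 → ⌈·⌉ = 868
j=4: r + 3k = 1269.8065 → ⌈·⌉ = 1270
j=5: r + 4k = 1671.869 → ⌈·⌉ = 1672
j=6: r + 5k = 2073.9315 → ⌈·⌉ = 2074
j=7: r + 6k = 2475.994 → ⌈·⌉ = 2476
j=8: r + 7k = 2878.0565 → ⌈·⌉ = 2879
j=9: r + 8k = 3280.119 → ⌈·⌉ = 3281
j=10: r + 9k = 3682.1815 → ⌈·⌉ = 3683
j=11: r + 10k = 4084.244 → ⌈·⌉ = 4085
j=12: r + 11k = 4486.3065 → ⌈·⌉ = 4487
j=13: r + 12k = 4888.369 → ⌈·⌉ = 4889
j=14: r + 13k = 5290.4315 → ⌈·⌉ = 5291
j=15: r + 14k = 5692.494 → ⌈·⌉ = 5693
j=16: r + 15k = 6094.5565 → ⌈·⌉ = 6095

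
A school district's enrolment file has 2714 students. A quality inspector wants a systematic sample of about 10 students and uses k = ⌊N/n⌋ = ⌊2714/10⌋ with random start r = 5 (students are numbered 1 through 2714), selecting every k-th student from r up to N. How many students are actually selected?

10

k = ⌊2714/10⌋ = 271
Achieved size = ⌊(2714 − 5)/271⌋ + 1 = ⌊2709/271⌋ + 1 = 9 + 1 = 10
(last selection: 5 + 9×271 = 2444 ≤ 2714; next would be 2715 > 2714)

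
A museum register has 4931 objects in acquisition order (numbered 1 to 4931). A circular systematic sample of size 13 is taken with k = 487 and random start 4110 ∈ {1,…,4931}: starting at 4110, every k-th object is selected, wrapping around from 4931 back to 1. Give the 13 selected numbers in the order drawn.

Selection 1: 4110
Selection 2: 4110 + 487 = 4597
Selection 3: 4597 + 487 = 5084 → 5084 − 4931 = 153
Selection 4: 153 + 487 = 640
Selection 5: 640 + 487 = 1127
Selection 6: 1127 + 487 = 1614
Selection 7: 1614 + 487 = 2101
Selection 8: 2101 + 487 = 2588
Selection 9: 2588 + 487 = 3075
Selection 10: 3075 + 487 = 3562
Selection 11: 3562 + 487 = 4049
Selection 12: 4049 + 487 = 4536
Selection 13: 4536 + 487 = 5023 → 5023 − 4931 = 92

4110, 4597, 153, 640, 1127, 1614, 2101, 2588, 3075, 3562, 4049, 4536, 92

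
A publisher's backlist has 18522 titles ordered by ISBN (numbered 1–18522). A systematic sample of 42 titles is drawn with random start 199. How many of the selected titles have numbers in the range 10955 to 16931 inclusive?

k = 18522/42 = 441
First selection ≥ 10955: 199 + ⌈(10955−199)/441⌉·441 = 199 + 25×441 = 11224
Last selection ≤ 16931: 199 + ⌊(16931−199)/441⌋·441 = 199 + 37×441 = 16516
Count = 37 − 25 + 1 = 13

13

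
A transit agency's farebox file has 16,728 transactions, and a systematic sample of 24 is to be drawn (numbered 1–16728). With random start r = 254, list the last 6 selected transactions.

12800, 13497, 14194, 14891, 15588, 16285

k = N/n = 16728/24 = 697
19th selection = 254 + 18×697 = 12800
20th: 12800 + 697 = 13497
21st: 13497 + 697 = 14194
22nd: 14194 + 697 = 14891
23rd: 14891 + 697 = 15588
24th: 15588 + 697 = 16285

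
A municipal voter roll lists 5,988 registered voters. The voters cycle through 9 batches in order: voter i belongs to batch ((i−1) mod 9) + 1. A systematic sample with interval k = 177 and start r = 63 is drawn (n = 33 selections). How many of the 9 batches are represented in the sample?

Consecutive selections differ by k = 177, so their batch numbers differ by 177 mod 9 = 6.
gcd(177, 9) = 3, so the sample visits 9/3 = 3 distinct residues mod 9.
Start 63 is batch 9; the batches hit are 3, 6, 9.

3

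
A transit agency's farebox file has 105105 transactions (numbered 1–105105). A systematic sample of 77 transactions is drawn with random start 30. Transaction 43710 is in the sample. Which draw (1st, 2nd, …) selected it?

k = 105105/77 = 1365
position = (43710 − 30)/1365 + 1 = 43680/1365 + 1 = 32 + 1 = 33

33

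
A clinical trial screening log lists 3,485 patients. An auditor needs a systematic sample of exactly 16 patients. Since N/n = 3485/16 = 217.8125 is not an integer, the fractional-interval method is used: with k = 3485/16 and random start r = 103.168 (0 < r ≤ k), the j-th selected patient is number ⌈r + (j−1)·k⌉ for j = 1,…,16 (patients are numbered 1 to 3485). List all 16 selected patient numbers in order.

104, 321, 539, 757, 975, 1193, 1411, 1628, 1846, 2064, 2282, 2500, 2717, 2935, 3153, 3371

j=1: r + 0k = 103.168 → ⌈·⌉ = 104
j=2: r + 1k = 320.9805 → ⌈·⌉ = 321
j=3: r + 2k = 538.793 → ⌈·⌉ = 539
j=4: r + 3k = 756.6055 → ⌈·⌉ = 757
j=5: r + 4k = 974.418 → ⌈·⌉ = 975
j=6: r + 5k = 1192.2305 → ⌈·⌉ = 1193
j=7: r + 6k = 1410.043 → ⌈·⌉ = 1411
j=8: r + 7k = 1627.8555 → ⌈·⌉ = 1628
j=9: r + 8k = 1845.668 → ⌈·⌉ = 1846
j=10: r + 9k = 2063.4805 → ⌈·⌉ = 2064
j=11: r + 10k = 2281.293 → ⌈·⌉ = 2282
j=12: r + 11k = 2499.1055 → ⌈·⌉ = 2500
j=13: r + 12k = 2716.918 → ⌈·⌉ = 2717
j=14: r + 13k = 2934.7305 → ⌈·⌉ = 2935
j=15: r + 14k = 3152.543 → ⌈·⌉ = 3153
j=16: r + 15k = 3370.3555 → ⌈·⌉ = 3371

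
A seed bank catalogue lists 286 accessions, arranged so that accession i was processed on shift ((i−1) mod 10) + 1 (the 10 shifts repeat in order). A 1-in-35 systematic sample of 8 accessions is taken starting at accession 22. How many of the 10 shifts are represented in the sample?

2

Consecutive selections differ by k = 35, so their shift numbers differ by 35 mod 10 = 5.
gcd(35, 10) = 5, so the sample visits 10/5 = 2 distinct residues mod 10.
Start 22 is shift 2; the shifts hit are 2, 7.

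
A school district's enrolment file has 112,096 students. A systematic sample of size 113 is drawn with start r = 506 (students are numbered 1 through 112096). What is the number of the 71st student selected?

69946

k = 112096/113 = 992
71st selection = r + (71−1)·k = 506 + 70×992 = 506 + 69440 = 69946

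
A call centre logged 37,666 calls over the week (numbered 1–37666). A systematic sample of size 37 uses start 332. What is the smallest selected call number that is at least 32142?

32908

k = 37666/37 = 1018
Steps past start: ⌈(32142 − 332)/1018⌉ = ⌈31810/1018⌉ = 32
Selected call: 332 + 32×1018 = 32908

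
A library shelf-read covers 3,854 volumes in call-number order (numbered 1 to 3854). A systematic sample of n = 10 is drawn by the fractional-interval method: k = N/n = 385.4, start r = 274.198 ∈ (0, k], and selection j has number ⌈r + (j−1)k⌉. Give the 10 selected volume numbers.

275, 660, 1045, 1431, 1816, 2202, 2587, 2972, 3358, 3743

j=1: r + 0k = 274.198 → ⌈·⌉ = 275
j=2: r + 1k = 659.598 → ⌈·⌉ = 660
j=3: r + 2k = 1044.998 → ⌈·⌉ = 1045
j=4: r + 3k = 1430.398 → ⌈·⌉ = 1431
j=5: r + 4k = 1815.798 → ⌈·⌉ = 1816
j=6: r + 5k = 2201.198 → ⌈·⌉ = 2202
j=7: r + 6k = 2586.598 → ⌈·⌉ = 2587
j=8: r + 7k = 2971.998 → ⌈·⌉ = 2972
j=9: r + 8k = 3357.398 → ⌈·⌉ = 3358
j=10: r + 9k = 3742.798 → ⌈·⌉ = 3743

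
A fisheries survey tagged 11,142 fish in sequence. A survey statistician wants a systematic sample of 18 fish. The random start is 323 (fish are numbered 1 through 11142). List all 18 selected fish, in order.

323, 942, 1561, 2180, 2799, 3418, 4037, 4656, 5275, 5894, 6513, 7132, 7751, 8370, 8989, 9608, 10227, 10846

k = N/n = 11142/18 = 619
fish 1: 323
fish 2: 323 + 619 = 942
fish 3: 942 + 619 = 1561
fish 4: 1561 + 619 = 2180
fish 5: 2180 + 619 = 2799
fish 6: 2799 + 619 = 3418
fish 7: 3418 + 619 = 4037
fish 8: 4037 + 619 = 4656
fish 9: 4656 + 619 = 5275
fish 10: 5275 + 619 = 5894
fish 11: 5894 + 619 = 6513
fish 12: 6513 + 619 = 7132
fish 13: 7132 + 619 = 7751
fish 14: 7751 + 619 = 8370
fish 15: 8370 + 619 = 8989
fish 16: 8989 + 619 = 9608
fish 17: 9608 + 619 = 10227
fish 18: 10227 + 619 = 10846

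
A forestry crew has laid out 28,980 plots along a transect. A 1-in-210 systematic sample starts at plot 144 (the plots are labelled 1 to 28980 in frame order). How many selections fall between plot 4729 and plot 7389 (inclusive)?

13

k = 210
First selection ≥ 4729: 144 + ⌈(4729−144)/210⌉·210 = 144 + 22×210 = 4764
Last selection ≤ 7389: 144 + ⌊(7389−144)/210⌋·210 = 144 + 34×210 = 7284
Count = 34 − 22 + 1 = 13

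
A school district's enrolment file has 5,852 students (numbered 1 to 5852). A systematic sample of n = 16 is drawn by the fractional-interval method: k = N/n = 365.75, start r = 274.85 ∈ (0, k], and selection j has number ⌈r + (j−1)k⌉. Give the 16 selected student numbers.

j=1: r + 0k = 274.85 → ⌈·⌉ = 275
j=2: r + 1k = 640.6 → ⌈·⌉ = 641
j=3: r + 2k = 1006.35 → ⌈·⌉ = 1007
j=4: r + 3k = 1372.1 → ⌈·⌉ = 1373
j=5: r + 4k = 1737.85 → ⌈·⌉ = 1738
j=6: r + 5k = 2103.6 → ⌈·⌉ = 2104
j=7: r + 6k = 2469.35 → ⌈·⌉ = 2470
j=8: r + 7k = 2835.1 → ⌈·⌉ = 2836
j=9: r + 8k = 3200.85 → ⌈·⌉ = 3201
j=10: r + 9k = 3566.6 → ⌈·⌉ = 3567
j=11: r + 10k = 3932.35 → ⌈·⌉ = 3933
j=12: r + 11k = 4298.1 → ⌈·⌉ = 4299
j=13: r + 12k = 4663.85 → ⌈·⌉ = 4664
j=14: r + 13k = 5029.6 → ⌈·⌉ = 5030
j=15: r + 14k = 5395.35 → ⌈·⌉ = 5396
j=16: r + 15k = 5761.1 → ⌈·⌉ = 5762

275, 641, 1007, 1373, 1738, 2104, 2470, 2836, 3201, 3567, 3933, 4299, 4664, 5030, 5396, 5762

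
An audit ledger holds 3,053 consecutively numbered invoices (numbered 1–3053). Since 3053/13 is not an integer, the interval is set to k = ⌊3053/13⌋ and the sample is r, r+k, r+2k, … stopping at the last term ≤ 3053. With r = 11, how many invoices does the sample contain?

k = ⌊3053/13⌋ = 234
Achieved size = ⌊(3053 − 11)/234⌋ + 1 = ⌊3042/234⌋ + 1 = 13 + 1 = 14
(last selection: 11 + 13×234 = 3053 ≤ 3053; next would be 3287 > 3053)

14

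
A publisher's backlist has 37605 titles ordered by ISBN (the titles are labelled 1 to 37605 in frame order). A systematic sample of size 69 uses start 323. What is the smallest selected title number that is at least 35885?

k = 37605/69 = 545
Steps past start: ⌈(35885 − 323)/545⌉ = ⌈35562/545⌉ = 66
Selected title: 323 + 66×545 = 36293

36293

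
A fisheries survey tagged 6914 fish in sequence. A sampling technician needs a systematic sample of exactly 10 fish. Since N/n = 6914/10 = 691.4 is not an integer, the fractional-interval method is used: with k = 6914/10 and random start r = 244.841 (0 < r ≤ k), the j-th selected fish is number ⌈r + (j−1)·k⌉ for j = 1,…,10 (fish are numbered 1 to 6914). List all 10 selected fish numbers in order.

j=1: r + 0k = 244.841 → ⌈·⌉ = 245
j=2: r + 1k = 936.241 → ⌈·⌉ = 937
j=3: r + 2k = 1627.641 → ⌈·⌉ = 1628
j=4: r + 3k = 2319.041 → ⌈·⌉ = 2320
j=5: r + 4k = 3010.441 → ⌈·⌉ = 3011
j=6: r + 5k = 3701.841 → ⌈·⌉ = 3702
j=7: r + 6k = 4393.241 → ⌈·⌉ = 4394
j=8: r + 7k = 5084.641 → ⌈·⌉ = 5085
j=9: r + 8k = 5776.041 → ⌈·⌉ = 5777
j=10: r + 9k = 6467.441 → ⌈·⌉ = 6468

245, 937, 1628, 2320, 3011, 3702, 4394, 5085, 5777, 6468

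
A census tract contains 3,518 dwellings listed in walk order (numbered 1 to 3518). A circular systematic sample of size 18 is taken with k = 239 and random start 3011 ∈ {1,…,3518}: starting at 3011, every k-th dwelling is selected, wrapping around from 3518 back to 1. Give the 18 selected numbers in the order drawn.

3011, 3250, 3489, 210, 449, 688, 927, 1166, 1405, 1644, 1883, 2122, 2361, 2600, 2839, 3078, 3317, 38

Selection 1: 3011
Selection 2: 3011 + 239 = 3250
Selection 3: 3250 + 239 = 3489
Selection 4: 3489 + 239 = 3728 → 3728 − 3518 = 210
Selection 5: 210 + 239 = 449
Selection 6: 449 + 239 = 688
Selection 7: 688 + 239 = 927
Selection 8: 927 + 239 = 1166
Selection 9: 1166 + 239 = 1405
Selection 10: 1405 + 239 = 1644
Selection 11: 1644 + 239 = 1883
Selection 12: 1883 + 239 = 2122
Selection 13: 2122 + 239 = 2361
Selection 14: 2361 + 239 = 2600
Selection 15: 2600 + 239 = 2839
Selection 16: 2839 + 239 = 3078
Selection 17: 3078 + 239 = 3317
Selection 18: 3317 + 239 = 3556 → 3556 − 3518 = 38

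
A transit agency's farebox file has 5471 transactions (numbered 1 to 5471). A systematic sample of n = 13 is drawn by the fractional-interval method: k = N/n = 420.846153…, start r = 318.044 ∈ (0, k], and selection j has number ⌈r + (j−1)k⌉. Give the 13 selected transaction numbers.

j=1: r + 0k = 318.044 → ⌈·⌉ = 319
j=2: r + 1k = 738.890153… → ⌈·⌉ = 739
j=3: r + 2k = 1159.736307… → ⌈·⌉ = 1160
j=4: r + 3k = 1580.582461… → ⌈·⌉ = 1581
j=5: r + 4k = 2001.428615… → ⌈·⌉ = 2002
j=6: r + 5k = 2422.274769… → ⌈·⌉ = 2423
j=7: r + 6k = 2843.120923… → ⌈·⌉ = 2844
j=8: r + 7k = 3263.967076… → ⌈·⌉ = 3264
j=9: r + 8k = 3684.813230… → ⌈·⌉ = 3685
j=10: r + 9k = 4105.659384… → ⌈·⌉ = 4106
j=11: r + 10k = 4526.505538… → ⌈·⌉ = 4527
j=12: r + 11k = 4947.351692… → ⌈·⌉ = 4948
j=13: r + 12k = 5368.197846… → ⌈·⌉ = 5369

319, 739, 1160, 1581, 2002, 2423, 2844, 3264, 3685, 4106, 4527, 4948, 5369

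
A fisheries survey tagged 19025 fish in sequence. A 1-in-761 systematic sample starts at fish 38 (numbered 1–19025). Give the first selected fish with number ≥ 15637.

k = 761
Steps past start: ⌈(15637 − 38)/761⌉ = ⌈15599/761⌉ = 21
Selected fish: 38 + 21×761 = 16019

16019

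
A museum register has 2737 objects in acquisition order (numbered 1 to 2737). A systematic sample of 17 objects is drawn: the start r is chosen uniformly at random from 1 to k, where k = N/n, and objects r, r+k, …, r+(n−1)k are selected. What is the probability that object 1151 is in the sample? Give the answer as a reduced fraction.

1/161

k = 2737/17 = 161.
Object 1151 is selected iff r ≡ 1151 (mod 161); exactly one such r in {1,…,161}.
Inclusion probability = 1/161.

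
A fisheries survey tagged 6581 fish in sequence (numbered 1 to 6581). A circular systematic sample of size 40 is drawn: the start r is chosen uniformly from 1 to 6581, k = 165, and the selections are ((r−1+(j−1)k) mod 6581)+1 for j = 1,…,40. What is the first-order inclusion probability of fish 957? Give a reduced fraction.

For each position j, as r ranges over 1…6581 the j-th selection hits every fish exactly once, so fish 957 is selected for exactly 40 of the 6581 starts.
Inclusion probability = 40/6581.

40/6581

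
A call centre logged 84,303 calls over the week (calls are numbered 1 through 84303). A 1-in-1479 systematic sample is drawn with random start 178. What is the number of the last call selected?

k = 1479
57th selection = r + (57−1)·k = 178 + 56×1479 = 178 + 82824 = 83002

83002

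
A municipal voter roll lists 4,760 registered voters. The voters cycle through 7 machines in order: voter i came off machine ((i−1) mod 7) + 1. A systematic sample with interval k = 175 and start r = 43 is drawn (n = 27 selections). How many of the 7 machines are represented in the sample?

1

Consecutive selections differ by k = 175, so their machine numbers differ by 175 mod 7 = 0.
gcd(175, 7) = 7, so the sample visits 7/7 = 1 distinct residues mod 7.
Start 43 is machine 1; the machines hit are 1.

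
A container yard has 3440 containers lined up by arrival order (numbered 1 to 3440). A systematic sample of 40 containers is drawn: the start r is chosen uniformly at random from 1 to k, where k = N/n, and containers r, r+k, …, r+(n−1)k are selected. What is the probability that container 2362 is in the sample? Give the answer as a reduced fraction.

k = 3440/40 = 86.
Container 2362 is selected iff r ≡ 2362 (mod 86); exactly one such r in {1,…,86}.
Inclusion probability = 1/86.

1/86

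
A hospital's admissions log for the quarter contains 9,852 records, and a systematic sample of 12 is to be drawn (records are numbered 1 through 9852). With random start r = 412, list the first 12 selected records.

k = N/n = 9852/12 = 821
record 1: 412
record 2: 412 + 821 = 1233
record 3: 1233 + 821 = 2054
record 4: 2054 + 821 = 2875
record 5: 2875 + 821 = 3696
record 6: 3696 + 821 = 4517
record 7: 4517 + 821 = 5338
record 8: 5338 + 821 = 6159
record 9: 6159 + 821 = 6980
record 10: 6980 + 821 = 7801
record 11: 7801 + 821 = 8622
record 12: 8622 + 821 = 9443

412, 1233, 2054, 2875, 3696, 4517, 5338, 6159, 6980, 7801, 8622, 9443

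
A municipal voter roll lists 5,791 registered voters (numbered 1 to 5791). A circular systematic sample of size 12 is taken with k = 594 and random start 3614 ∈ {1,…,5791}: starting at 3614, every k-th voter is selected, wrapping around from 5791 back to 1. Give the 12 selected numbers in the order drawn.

Selection 1: 3614
Selection 2: 3614 + 594 = 4208
Selection 3: 4208 + 594 = 4802
Selection 4: 4802 + 594 = 5396
Selection 5: 5396 + 594 = 5990 → 5990 − 5791 = 199
Selection 6: 199 + 594 = 793
Selection 7: 793 + 594 = 1387
Selection 8: 1387 + 594 = 1981
Selection 9: 1981 + 594 = 2575
Selection 10: 2575 + 594 = 3169
Selection 11: 3169 + 594 = 3763
Selection 12: 3763 + 594 = 4357

3614, 4208, 4802, 5396, 199, 793, 1387, 1981, 2575, 3169, 3763, 4357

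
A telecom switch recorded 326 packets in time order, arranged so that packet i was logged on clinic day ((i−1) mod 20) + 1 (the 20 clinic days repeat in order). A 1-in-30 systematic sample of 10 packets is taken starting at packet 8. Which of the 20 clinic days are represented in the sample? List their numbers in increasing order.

Consecutive selections differ by k = 30, so their clinic day numbers differ by 30 mod 20 = 10.
gcd(30, 20) = 10, so the sample visits 20/10 = 2 distinct residues mod 20.
Start 8 is clinic day 8; the clinic days hit are 8, 18.

8, 18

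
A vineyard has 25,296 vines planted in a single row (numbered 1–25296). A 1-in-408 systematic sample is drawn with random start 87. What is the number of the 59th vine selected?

23751

k = 408
59th selection = r + (59−1)·k = 87 + 58×408 = 87 + 23664 = 23751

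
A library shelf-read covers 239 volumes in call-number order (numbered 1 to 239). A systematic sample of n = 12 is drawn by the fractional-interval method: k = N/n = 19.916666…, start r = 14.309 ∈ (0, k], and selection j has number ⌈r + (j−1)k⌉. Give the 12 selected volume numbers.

15, 35, 55, 75, 94, 114, 134, 154, 174, 194, 214, 234

j=1: r + 0k = 14.309 → ⌈·⌉ = 15
j=2: r + 1k = 34.225666… → ⌈·⌉ = 35
j=3: r + 2k = 54.142333… → ⌈·⌉ = 55
j=4: r + 3k = 74.059 → ⌈·⌉ = 75
j=5: r + 4k = 93.975666… → ⌈·⌉ = 94
j=6: r + 5k = 113.892333… → ⌈·⌉ = 114
j=7: r + 6k = 133.809 → ⌈·⌉ = 134
j=8: r + 7k = 153.725666… → ⌈·⌉ = 154
j=9: r + 8k = 173.642333… → ⌈·⌉ = 174
j=10: r + 9k = 193.559 → ⌈·⌉ = 194
j=11: r + 10k = 213.475666… → ⌈·⌉ = 214
j=12: r + 11k = 233.392333… → ⌈·⌉ = 234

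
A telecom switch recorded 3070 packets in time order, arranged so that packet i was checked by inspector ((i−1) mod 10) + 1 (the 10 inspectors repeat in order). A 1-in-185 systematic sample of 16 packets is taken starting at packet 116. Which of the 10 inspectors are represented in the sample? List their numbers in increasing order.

1, 6

Consecutive selections differ by k = 185, so their inspector numbers differ by 185 mod 10 = 5.
gcd(185, 10) = 5, so the sample visits 10/5 = 2 distinct residues mod 10.
Start 116 is inspector 6; the inspectors hit are 1, 6.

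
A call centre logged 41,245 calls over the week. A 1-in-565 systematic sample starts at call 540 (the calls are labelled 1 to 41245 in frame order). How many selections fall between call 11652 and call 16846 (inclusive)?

k = 565
First selection ≥ 11652: 540 + ⌈(11652−540)/565⌉·565 = 540 + 20×565 = 11840
Last selection ≤ 16846: 540 + ⌊(16846−540)/565⌋·565 = 540 + 28×565 = 16360
Count = 28 − 20 + 1 = 9

9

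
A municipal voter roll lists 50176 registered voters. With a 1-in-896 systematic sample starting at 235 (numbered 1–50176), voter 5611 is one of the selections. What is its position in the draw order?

7

k = 896
position = (5611 − 235)/896 + 1 = 5376/896 + 1 = 6 + 1 = 7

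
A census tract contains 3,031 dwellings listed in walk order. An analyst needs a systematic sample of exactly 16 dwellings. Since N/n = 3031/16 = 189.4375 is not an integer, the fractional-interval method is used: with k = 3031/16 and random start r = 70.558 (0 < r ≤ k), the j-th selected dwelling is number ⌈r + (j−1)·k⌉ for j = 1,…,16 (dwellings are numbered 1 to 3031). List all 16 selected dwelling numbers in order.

j=1: r + 0k = 70.558 → ⌈·⌉ = 71
j=2: r + 1k = 259.9955 → ⌈·⌉ = 260
j=3: r + 2k = 449.433 → ⌈·⌉ = 450
j=4: r + 3k = 638.8705 → ⌈·⌉ = 639
j=5: r + 4k = 828.308 → ⌈·⌉ = 829
j=6: r + 5k = 1017.7455 → ⌈·⌉ = 1018
j=7: r + 6k = 1207.183 → ⌈·⌉ = 1208
j=8: r + 7k = 1396.6205 → ⌈·⌉ = 1397
j=9: r + 8k = 1586.058 → ⌈·⌉ = 1587
j=10: r + 9k = 1775.4955 → ⌈·⌉ = 1776
j=11: r + 10k = 1964.933 → ⌈·⌉ = 1965
j=12: r + 11k = 2154.3705 → ⌈·⌉ = 2155
j=13: r + 12k = 2343.808 → ⌈·⌉ = 2344
j=14: r + 13k = 2533.2455 → ⌈·⌉ = 2534
j=15: r + 14k = 2722.683 → ⌈·⌉ = 2723
j=16: r + 15k = 2912.1205 → ⌈·⌉ = 2913

71, 260, 450, 639, 829, 1018, 1208, 1397, 1587, 1776, 1965, 2155, 2344, 2534, 2723, 2913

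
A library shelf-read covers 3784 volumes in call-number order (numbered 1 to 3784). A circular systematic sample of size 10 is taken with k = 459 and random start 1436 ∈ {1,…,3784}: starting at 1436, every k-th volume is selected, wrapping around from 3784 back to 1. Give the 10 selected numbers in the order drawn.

Selection 1: 1436
Selection 2: 1436 + 459 = 1895
Selection 3: 1895 + 459 = 2354
Selection 4: 2354 + 459 = 2813
Selection 5: 2813 + 459 = 3272
Selection 6: 3272 + 459 = 3731
Selection 7: 3731 + 459 = 4190 → 4190 − 3784 = 406
Selection 8: 406 + 459 = 865
Selection 9: 865 + 459 = 1324
Selection 10: 1324 + 459 = 1783

1436, 1895, 2354, 2813, 3272, 3731, 406, 865, 1324, 1783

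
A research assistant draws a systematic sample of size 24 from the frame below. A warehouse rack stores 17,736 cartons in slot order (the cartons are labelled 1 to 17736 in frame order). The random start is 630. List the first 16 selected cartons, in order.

k = N/n = 17736/24 = 739
carton 1: 630
carton 2: 630 + 739 = 1369
carton 3: 1369 + 739 = 2108
carton 4: 2108 + 739 = 2847
carton 5: 2847 + 739 = 3586
carton 6: 3586 + 739 = 4325
carton 7: 4325 + 739 = 5064
carton 8: 5064 + 739 = 5803
carton 9: 5803 + 739 = 6542
carton 10: 6542 + 739 = 7281
carton 11: 7281 + 739 = 8020
carton 12: 8020 + 739 = 8759
carton 13: 8759 + 739 = 9498
carton 14: 9498 + 739 = 10237
carton 15: 10237 + 739 = 10976
carton 16: 10976 + 739 = 11715

630, 1369, 2108, 2847, 3586, 4325, 5064, 5803, 6542, 7281, 8020, 8759, 9498, 10237, 10976, 11715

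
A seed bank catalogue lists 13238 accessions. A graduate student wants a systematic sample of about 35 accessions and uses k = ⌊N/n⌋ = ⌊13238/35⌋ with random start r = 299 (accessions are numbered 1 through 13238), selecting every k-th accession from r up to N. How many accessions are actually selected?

35

k = ⌊13238/35⌋ = 378
Achieved size = ⌊(13238 − 299)/378⌋ + 1 = ⌊12939/378⌋ + 1 = 34 + 1 = 35
(last selection: 299 + 34×378 = 13151 ≤ 13238; next would be 13529 > 13238)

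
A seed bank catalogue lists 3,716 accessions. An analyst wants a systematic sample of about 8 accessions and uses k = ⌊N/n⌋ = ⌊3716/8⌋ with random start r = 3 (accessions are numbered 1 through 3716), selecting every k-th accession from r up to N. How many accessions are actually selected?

9

k = ⌊3716/8⌋ = 464
Achieved size = ⌊(3716 − 3)/464⌋ + 1 = ⌊3713/464⌋ + 1 = 8 + 1 = 9
(last selection: 3 + 8×464 = 3715 ≤ 3716; next would be 4179 > 3716)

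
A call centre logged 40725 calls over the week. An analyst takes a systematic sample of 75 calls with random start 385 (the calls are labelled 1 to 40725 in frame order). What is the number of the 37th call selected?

19933

k = 40725/75 = 543
37th selection = r + (37−1)·k = 385 + 36×543 = 385 + 19548 = 19933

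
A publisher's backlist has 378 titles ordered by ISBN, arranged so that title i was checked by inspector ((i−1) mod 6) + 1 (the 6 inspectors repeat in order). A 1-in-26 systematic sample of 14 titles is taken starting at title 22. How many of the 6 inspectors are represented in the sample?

3

Consecutive selections differ by k = 26, so their inspector numbers differ by 26 mod 6 = 2.
gcd(26, 6) = 2, so the sample visits 6/2 = 3 distinct residues mod 6.
Start 22 is inspector 4; the inspectors hit are 2, 4, 6.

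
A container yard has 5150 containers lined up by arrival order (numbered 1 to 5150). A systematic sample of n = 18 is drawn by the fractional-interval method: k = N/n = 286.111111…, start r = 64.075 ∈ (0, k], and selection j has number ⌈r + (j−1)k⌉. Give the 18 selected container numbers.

65, 351, 637, 923, 1209, 1495, 1781, 2067, 2353, 2640, 2926, 3212, 3498, 3784, 4070, 4356, 4642, 4928

j=1: r + 0k = 64.075 → ⌈·⌉ = 65
j=2: r + 1k = 350.186111… → ⌈·⌉ = 351
j=3: r + 2k = 636.297222… → ⌈·⌉ = 637
j=4: r + 3k = 922.408333… → ⌈·⌉ = 923
j=5: r + 4k = 1208.519444… → ⌈·⌉ = 1209
j=6: r + 5k = 1494.630555… → ⌈·⌉ = 1495
j=7: r + 6k = 1780.741666… → ⌈·⌉ = 1781
j=8: r + 7k = 2066.852777… → ⌈·⌉ = 2067
j=9: r + 8k = 2352.963888… → ⌈·⌉ = 2353
j=10: r + 9k = 2639.075 → ⌈·⌉ = 2640
j=11: r + 10k = 2925.186111… → ⌈·⌉ = 2926
j=12: r + 11k = 3211.297222… → ⌈·⌉ = 3212
j=13: r + 12k = 3497.408333… → ⌈·⌉ = 3498
j=14: r + 13k = 3783.519444… → ⌈·⌉ = 3784
j=15: r + 14k = 4069.630555… → ⌈·⌉ = 4070
j=16: r + 15k = 4355.741666… → ⌈·⌉ = 4356
j=17: r + 16k = 4641.852777… → ⌈·⌉ = 4642
j=18: r + 17k = 4927.963888… → ⌈·⌉ = 4928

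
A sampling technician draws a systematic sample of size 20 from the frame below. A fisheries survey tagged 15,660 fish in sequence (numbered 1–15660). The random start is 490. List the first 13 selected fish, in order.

k = N/n = 15660/20 = 783
fish 1: 490
fish 2: 490 + 783 = 1273
fish 3: 1273 + 783 = 2056
fish 4: 2056 + 783 = 2839
fish 5: 2839 + 783 = 3622
fish 6: 3622 + 783 = 4405
fish 7: 4405 + 783 = 5188
fish 8: 5188 + 783 = 5971
fish 9: 5971 + 783 = 6754
fish 10: 6754 + 783 = 7537
fish 11: 7537 + 783 = 8320
fish 12: 8320 + 783 = 9103
fish 13: 9103 + 783 = 9886

490, 1273, 2056, 2839, 3622, 4405, 5188, 5971, 6754, 7537, 8320, 9103, 9886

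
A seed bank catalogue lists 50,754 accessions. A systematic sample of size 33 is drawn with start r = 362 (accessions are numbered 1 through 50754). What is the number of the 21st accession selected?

k = 50754/33 = 1538
21st selection = r + (21−1)·k = 362 + 20×1538 = 362 + 30760 = 31122

31122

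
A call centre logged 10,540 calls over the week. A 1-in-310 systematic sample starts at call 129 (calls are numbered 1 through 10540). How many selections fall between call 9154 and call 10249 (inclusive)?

k = 310
First selection ≥ 9154: 129 + ⌈(9154−129)/310⌉·310 = 129 + 30×310 = 9429
Last selection ≤ 10249: 129 + ⌊(10249−129)/310⌋·310 = 129 + 32×310 = 10049
Count = 32 − 30 + 1 = 3

3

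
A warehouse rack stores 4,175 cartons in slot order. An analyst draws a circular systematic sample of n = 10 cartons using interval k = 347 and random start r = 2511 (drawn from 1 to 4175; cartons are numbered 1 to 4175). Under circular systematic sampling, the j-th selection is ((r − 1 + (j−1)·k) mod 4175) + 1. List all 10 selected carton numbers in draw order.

Selection 1: 2511
Selection 2: 2511 + 347 = 2858
Selection 3: 2858 + 347 = 3205
Selection 4: 3205 + 347 = 3552
Selection 5: 3552 + 347 = 3899
Selection 6: 3899 + 347 = 4246 → 4246 − 4175 = 71
Selection 7: 71 + 347 = 418
Selection 8: 418 + 347 = 765
Selection 9: 765 + 347 = 1112
Selection 10: 1112 + 347 = 1459

2511, 2858, 3205, 3552, 3899, 71, 418, 765, 1112, 1459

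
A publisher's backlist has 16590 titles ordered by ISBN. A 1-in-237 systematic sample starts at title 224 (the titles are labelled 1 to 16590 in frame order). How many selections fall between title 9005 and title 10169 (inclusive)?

4

k = 237
First selection ≥ 9005: 224 + ⌈(9005−224)/237⌉·237 = 224 + 38×237 = 9230
Last selection ≤ 10169: 224 + ⌊(10169−224)/237⌋·237 = 224 + 41×237 = 9941
Count = 41 − 38 + 1 = 4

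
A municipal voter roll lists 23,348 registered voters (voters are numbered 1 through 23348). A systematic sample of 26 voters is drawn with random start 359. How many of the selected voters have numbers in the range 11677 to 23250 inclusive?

k = 23348/26 = 898
First selection ≥ 11677: 359 + ⌈(11677−359)/898⌉·898 = 359 + 13×898 = 12033
Last selection ≤ 23250: 359 + ⌊(23250−359)/898⌋·898 = 359 + 25×898 = 22809
Count = 25 − 13 + 1 = 13

13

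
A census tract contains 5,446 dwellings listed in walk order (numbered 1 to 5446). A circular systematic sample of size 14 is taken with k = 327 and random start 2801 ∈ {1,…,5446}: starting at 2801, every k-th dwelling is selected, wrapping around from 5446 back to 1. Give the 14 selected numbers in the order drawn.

Selection 1: 2801
Selection 2: 2801 + 327 = 3128
Selection 3: 3128 + 327 = 3455
Selection 4: 3455 + 327 = 3782
Selection 5: 3782 + 327 = 4109
Selection 6: 4109 + 327 = 4436
Selection 7: 4436 + 327 = 4763
Selection 8: 4763 + 327 = 5090
Selection 9: 5090 + 327 = 5417
Selection 10: 5417 + 327 = 5744 → 5744 − 5446 = 298
Selection 11: 298 + 327 = 625
Selection 12: 625 + 327 = 952
Selection 13: 952 + 327 = 1279
Selection 14: 1279 + 327 = 1606

2801, 3128, 3455, 3782, 4109, 4436, 4763, 5090, 5417, 298, 625, 952, 1279, 1606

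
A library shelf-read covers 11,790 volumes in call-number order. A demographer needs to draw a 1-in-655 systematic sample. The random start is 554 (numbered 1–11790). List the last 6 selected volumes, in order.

13th selection = 554 + 12×655 = 8414
14th: 8414 + 655 = 9069
15th: 9069 + 655 = 9724
16th: 9724 + 655 = 10379
17th: 10379 + 655 = 11034
18th: 11034 + 655 = 11689

8414, 9069, 9724, 10379, 11034, 11689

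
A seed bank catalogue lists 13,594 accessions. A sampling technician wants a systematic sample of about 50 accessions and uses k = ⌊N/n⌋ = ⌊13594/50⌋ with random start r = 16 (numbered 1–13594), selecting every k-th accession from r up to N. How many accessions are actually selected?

k = ⌊13594/50⌋ = 271
Achieved size = ⌊(13594 − 16)/271⌋ + 1 = ⌊13578/271⌋ + 1 = 50 + 1 = 51
(last selection: 16 + 50×271 = 13566 ≤ 13594; next would be 13837 > 13594)

51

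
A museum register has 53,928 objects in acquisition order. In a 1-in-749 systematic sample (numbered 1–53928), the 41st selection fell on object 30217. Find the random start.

k = 749
r = 30217 − (41−1)×749 = 30217 − 29960 = 257

257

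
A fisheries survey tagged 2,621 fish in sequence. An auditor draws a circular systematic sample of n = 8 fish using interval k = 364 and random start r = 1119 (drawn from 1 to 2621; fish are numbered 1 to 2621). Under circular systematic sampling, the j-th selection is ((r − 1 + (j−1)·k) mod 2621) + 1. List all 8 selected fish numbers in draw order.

1119, 1483, 1847, 2211, 2575, 318, 682, 1046

Selection 1: 1119
Selection 2: 1119 + 364 = 1483
Selection 3: 1483 + 364 = 1847
Selection 4: 1847 + 364 = 2211
Selection 5: 2211 + 364 = 2575
Selection 6: 2575 + 364 = 2939 → 2939 − 2621 = 318
Selection 7: 318 + 364 = 682
Selection 8: 682 + 364 = 1046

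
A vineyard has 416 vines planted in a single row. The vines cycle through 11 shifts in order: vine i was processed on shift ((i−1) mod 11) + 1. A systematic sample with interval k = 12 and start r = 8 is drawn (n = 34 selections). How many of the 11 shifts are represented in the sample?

Consecutive selections differ by k = 12, so their shift numbers differ by 12 mod 11 = 1.
gcd(12, 11) = 1, so the sample visits 11/1 = 11 distinct residues mod 11.
Start 8 is shift 8; the shifts hit are 1, 2, 3, 4, 5, 6, 7, 8, 9, 10, 11.

11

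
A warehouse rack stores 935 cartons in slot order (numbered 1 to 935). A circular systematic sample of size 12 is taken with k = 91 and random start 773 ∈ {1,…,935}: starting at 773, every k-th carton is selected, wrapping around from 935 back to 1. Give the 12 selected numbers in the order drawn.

773, 864, 20, 111, 202, 293, 384, 475, 566, 657, 748, 839

Selection 1: 773
Selection 2: 773 + 91 = 864
Selection 3: 864 + 91 = 955 → 955 − 935 = 20
Selection 4: 20 + 91 = 111
Selection 5: 111 + 91 = 202
Selection 6: 202 + 91 = 293
Selection 7: 293 + 91 = 384
Selection 8: 384 + 91 = 475
Selection 9: 475 + 91 = 566
Selection 10: 566 + 91 = 657
Selection 11: 657 + 91 = 748
Selection 12: 748 + 91 = 839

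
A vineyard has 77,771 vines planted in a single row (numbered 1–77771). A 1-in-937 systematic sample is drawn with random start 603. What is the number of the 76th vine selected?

k = 937
76th selection = r + (76−1)·k = 603 + 75×937 = 603 + 70275 = 70878

70878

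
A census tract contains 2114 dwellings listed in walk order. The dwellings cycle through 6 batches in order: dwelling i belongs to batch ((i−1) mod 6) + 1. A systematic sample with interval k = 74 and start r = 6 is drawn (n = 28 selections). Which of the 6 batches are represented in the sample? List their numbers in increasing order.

2, 4, 6

Consecutive selections differ by k = 74, so their batch numbers differ by 74 mod 6 = 2.
gcd(74, 6) = 2, so the sample visits 6/2 = 3 distinct residues mod 6.
Start 6 is batch 6; the batches hit are 2, 4, 6.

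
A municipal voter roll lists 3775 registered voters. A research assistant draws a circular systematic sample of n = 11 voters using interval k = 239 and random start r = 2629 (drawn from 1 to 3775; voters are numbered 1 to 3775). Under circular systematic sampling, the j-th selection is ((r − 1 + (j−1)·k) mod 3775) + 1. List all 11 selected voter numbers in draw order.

2629, 2868, 3107, 3346, 3585, 49, 288, 527, 766, 1005, 1244

Selection 1: 2629
Selection 2: 2629 + 239 = 2868
Selection 3: 2868 + 239 = 3107
Selection 4: 3107 + 239 = 3346
Selection 5: 3346 + 239 = 3585
Selection 6: 3585 + 239 = 3824 → 3824 − 3775 = 49
Selection 7: 49 + 239 = 288
Selection 8: 288 + 239 = 527
Selection 9: 527 + 239 = 766
Selection 10: 766 + 239 = 1005
Selection 11: 1005 + 239 = 1244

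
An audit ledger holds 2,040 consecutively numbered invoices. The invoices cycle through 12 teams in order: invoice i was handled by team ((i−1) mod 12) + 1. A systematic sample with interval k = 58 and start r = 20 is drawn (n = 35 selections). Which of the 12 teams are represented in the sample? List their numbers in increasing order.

Consecutive selections differ by k = 58, so their team numbers differ by 58 mod 12 = 10.
gcd(58, 12) = 2, so the sample visits 12/2 = 6 distinct residues mod 12.
Start 20 is team 8; the teams hit are 2, 4, 6, 8, 10, 12.

2, 4, 6, 8, 10, 12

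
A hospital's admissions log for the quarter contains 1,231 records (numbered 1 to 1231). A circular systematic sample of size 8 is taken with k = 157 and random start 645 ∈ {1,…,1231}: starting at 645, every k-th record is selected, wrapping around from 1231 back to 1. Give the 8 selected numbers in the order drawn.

645, 802, 959, 1116, 42, 199, 356, 513

Selection 1: 645
Selection 2: 645 + 157 = 802
Selection 3: 802 + 157 = 959
Selection 4: 959 + 157 = 1116
Selection 5: 1116 + 157 = 1273 → 1273 − 1231 = 42
Selection 6: 42 + 157 = 199
Selection 7: 199 + 157 = 356
Selection 8: 356 + 157 = 513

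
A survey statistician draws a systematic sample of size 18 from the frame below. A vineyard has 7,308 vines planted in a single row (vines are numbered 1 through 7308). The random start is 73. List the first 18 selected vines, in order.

k = N/n = 7308/18 = 406
vine 1: 73
vine 2: 73 + 406 = 479
vine 3: 479 + 406 = 885
vine 4: 885 + 406 = 1291
vine 5: 1291 + 406 = 1697
vine 6: 1697 + 406 = 2103
vine 7: 2103 + 406 = 2509
vine 8: 2509 + 406 = 2915
vine 9: 2915 + 406 = 3321
vine 10: 3321 + 406 = 3727
vine 11: 3727 + 406 = 4133
vine 12: 4133 + 406 = 4539
vine 13: 4539 + 406 = 4945
vine 14: 4945 + 406 = 5351
vine 15: 5351 + 406 = 5757
vine 16: 5757 + 406 = 6163
vine 17: 6163 + 406 = 6569
vine 18: 6569 + 406 = 6975

73, 479, 885, 1291, 1697, 2103, 2509, 2915, 3321, 3727, 4133, 4539, 4945, 5351, 5757, 6163, 6569, 6975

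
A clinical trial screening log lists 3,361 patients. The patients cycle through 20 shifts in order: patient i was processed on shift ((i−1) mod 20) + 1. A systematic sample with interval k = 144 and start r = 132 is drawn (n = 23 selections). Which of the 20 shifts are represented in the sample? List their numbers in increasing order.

Consecutive selections differ by k = 144, so their shift numbers differ by 144 mod 20 = 4.
gcd(144, 20) = 4, so the sample visits 20/4 = 5 distinct residues mod 20.
Start 132 is shift 12; the shifts hit are 4, 8, 12, 16, 20.

4, 8, 12, 16, 20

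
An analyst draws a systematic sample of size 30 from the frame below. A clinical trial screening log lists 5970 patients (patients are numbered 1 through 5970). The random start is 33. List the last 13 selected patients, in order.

3416, 3615, 3814, 4013, 4212, 4411, 4610, 4809, 5008, 5207, 5406, 5605, 5804

k = N/n = 5970/30 = 199
18th selection = 33 + 17×199 = 3416
19th: 3416 + 199 = 3615
20th: 3615 + 199 = 3814
21st: 3814 + 199 = 4013
22nd: 4013 + 199 = 4212
23rd: 4212 + 199 = 4411
24th: 4411 + 199 = 4610
25th: 4610 + 199 = 4809
26th: 4809 + 199 = 5008
27th: 5008 + 199 = 5207
28th: 5207 + 199 = 5406
29th: 5406 + 199 = 5605
30th: 5605 + 199 = 5804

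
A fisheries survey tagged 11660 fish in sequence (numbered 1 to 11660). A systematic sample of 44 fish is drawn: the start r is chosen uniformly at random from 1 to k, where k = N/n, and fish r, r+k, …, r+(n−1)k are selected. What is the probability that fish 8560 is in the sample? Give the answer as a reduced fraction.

k = 11660/44 = 265.
Fish 8560 is selected iff r ≡ 8560 (mod 265); exactly one such r in {1,…,265}.
Inclusion probability = 1/265.

1/265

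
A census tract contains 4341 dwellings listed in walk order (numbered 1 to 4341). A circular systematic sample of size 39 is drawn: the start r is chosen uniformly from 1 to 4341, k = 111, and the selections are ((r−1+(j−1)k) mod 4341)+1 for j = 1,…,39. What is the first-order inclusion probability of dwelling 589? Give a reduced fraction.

For each position j, as r ranges over 1…4341 the j-th selection hits every dwelling exactly once, so dwelling 589 is selected for exactly 39 of the 4341 starts.
Inclusion probability = 39/4341 = 13/1447.

13/1447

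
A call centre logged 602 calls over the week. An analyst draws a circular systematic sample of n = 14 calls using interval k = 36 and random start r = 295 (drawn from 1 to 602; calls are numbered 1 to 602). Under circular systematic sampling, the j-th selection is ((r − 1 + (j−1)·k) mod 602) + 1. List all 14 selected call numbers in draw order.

295, 331, 367, 403, 439, 475, 511, 547, 583, 17, 53, 89, 125, 161

Selection 1: 295
Selection 2: 295 + 36 = 331
Selection 3: 331 + 36 = 367
Selection 4: 367 + 36 = 403
Selection 5: 403 + 36 = 439
Selection 6: 439 + 36 = 475
Selection 7: 475 + 36 = 511
Selection 8: 511 + 36 = 547
Selection 9: 547 + 36 = 583
Selection 10: 583 + 36 = 619 → 619 − 602 = 17
Selection 11: 17 + 36 = 53
Selection 12: 53 + 36 = 89
Selection 13: 89 + 36 = 125
Selection 14: 125 + 36 = 161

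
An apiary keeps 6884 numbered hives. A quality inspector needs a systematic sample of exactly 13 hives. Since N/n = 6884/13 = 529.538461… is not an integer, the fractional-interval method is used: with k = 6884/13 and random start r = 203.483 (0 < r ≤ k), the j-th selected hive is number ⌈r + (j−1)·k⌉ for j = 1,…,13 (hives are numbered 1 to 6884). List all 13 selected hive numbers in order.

j=1: r + 0k = 203.483 → ⌈·⌉ = 204
j=2: r + 1k = 733.021461… → ⌈·⌉ = 734
j=3: r + 2k = 1262.559923… → ⌈·⌉ = 1263
j=4: r + 3k = 1792.098384… → ⌈·⌉ = 1793
j=5: r + 4k = 2321.636846… → ⌈·⌉ = 2322
j=6: r + 5k = 2851.175307… → ⌈·⌉ = 2852
j=7: r + 6k = 3380.713769… → ⌈·⌉ = 3381
j=8: r + 7k = 3910.252230… → ⌈·⌉ = 3911
j=9: r + 8k = 4439.790692… → ⌈·⌉ = 4440
j=10: r + 9k = 4969.329153… → ⌈·⌉ = 4970
j=11: r + 10k = 5498.867615… → ⌈·⌉ = 5499
j=12: r + 11k = 6028.406076… → ⌈·⌉ = 6029
j=13: r + 12k = 6557.944538… → ⌈·⌉ = 6558

204, 734, 1263, 1793, 2322, 2852, 3381, 3911, 4440, 4970, 5499, 6029, 6558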